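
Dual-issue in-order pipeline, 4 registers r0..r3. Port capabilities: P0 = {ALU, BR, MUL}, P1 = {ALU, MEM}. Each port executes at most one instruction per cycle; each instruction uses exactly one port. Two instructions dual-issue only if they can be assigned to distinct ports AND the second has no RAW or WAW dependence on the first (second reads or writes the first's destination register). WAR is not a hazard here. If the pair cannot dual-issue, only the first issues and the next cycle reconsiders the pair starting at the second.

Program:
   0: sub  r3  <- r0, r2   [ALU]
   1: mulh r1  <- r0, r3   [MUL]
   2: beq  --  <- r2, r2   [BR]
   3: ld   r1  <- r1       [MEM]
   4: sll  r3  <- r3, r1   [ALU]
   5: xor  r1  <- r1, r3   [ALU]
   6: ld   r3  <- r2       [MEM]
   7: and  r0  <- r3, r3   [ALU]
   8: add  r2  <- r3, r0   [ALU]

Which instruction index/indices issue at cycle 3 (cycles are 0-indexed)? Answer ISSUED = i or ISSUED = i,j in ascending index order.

c0: i0 sub.ALU  RAW r3
c1: i1 mulh.MUL  no-port MUL/BR
c2: i2,i3 beq.BR ld.MEM  dual
c3: i4 sll.ALU  RAW r3
c4: i5,i6 xor.ALU ld.MEM  dual
c5: i7 and.ALU  RAW r0
c6: i8 add.ALU  tail

ISSUED = 4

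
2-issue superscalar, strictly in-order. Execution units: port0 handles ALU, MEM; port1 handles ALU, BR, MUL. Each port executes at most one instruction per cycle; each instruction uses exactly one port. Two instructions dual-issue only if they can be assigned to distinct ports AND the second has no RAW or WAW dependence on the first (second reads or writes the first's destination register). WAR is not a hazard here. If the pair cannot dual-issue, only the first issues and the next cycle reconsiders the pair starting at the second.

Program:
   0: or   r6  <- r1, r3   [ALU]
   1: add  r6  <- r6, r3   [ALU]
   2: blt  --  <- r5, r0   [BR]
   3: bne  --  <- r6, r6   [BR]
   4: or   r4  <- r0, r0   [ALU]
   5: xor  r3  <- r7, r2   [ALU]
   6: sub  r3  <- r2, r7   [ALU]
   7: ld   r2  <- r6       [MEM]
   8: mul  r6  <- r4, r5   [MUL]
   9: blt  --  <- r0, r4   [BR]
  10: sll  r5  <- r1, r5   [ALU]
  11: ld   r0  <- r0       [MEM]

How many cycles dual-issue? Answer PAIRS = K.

  cy0 -> i0 (or.ALU) RAW+WAW r6
  cy1 -> i1/i2 (add.ALU+blt.BR) 2-wide
  cy2 -> i3/i4 (bne.BR+or.ALU) 2-wide
  cy3 -> i5 (xor.ALU) WAW r3
  cy4 -> i6/i7 (sub.ALU+ld.MEM) 2-wide
  cy5 -> i8 (mul.MUL) no-port MUL/BR
  cy6 -> i9/i10 (blt.BR+sll.ALU) 2-wide
  cy7 -> i11 (ld.MEM) tail

PAIRS = 4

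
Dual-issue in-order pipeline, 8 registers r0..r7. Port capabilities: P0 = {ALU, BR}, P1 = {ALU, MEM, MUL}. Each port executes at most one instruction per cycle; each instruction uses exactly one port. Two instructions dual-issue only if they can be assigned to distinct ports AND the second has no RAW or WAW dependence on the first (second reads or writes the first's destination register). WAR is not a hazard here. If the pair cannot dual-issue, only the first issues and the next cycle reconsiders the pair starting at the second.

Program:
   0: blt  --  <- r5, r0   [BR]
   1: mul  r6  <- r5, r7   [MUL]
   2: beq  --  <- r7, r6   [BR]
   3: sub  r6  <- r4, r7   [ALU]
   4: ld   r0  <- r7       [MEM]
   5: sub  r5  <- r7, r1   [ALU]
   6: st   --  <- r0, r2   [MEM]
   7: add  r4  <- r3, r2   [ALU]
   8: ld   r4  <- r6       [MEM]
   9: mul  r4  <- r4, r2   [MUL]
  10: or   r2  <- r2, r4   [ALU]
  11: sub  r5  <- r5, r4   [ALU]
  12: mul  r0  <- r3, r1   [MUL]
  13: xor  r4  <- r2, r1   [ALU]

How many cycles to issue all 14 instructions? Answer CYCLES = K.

[0] i0&i1  blt.BR+mul.MUL  -- pair
[1] i2&i3  beq.BR+sub.ALU  -- pair
[2] i4&i5  ld.MEM+sub.ALU  -- pair
[3] i6&i7  st.MEM+add.ALU  -- pair
[4] i8  ld.MEM  -- no-port MEM/MUL
[5] i9  mul.MUL  -- RAW r4
[6] i10&i11  or.ALU+sub.ALU  -- pair
[7] i12&i13  mul.MUL+xor.ALU  -- pair

CYCLES = 8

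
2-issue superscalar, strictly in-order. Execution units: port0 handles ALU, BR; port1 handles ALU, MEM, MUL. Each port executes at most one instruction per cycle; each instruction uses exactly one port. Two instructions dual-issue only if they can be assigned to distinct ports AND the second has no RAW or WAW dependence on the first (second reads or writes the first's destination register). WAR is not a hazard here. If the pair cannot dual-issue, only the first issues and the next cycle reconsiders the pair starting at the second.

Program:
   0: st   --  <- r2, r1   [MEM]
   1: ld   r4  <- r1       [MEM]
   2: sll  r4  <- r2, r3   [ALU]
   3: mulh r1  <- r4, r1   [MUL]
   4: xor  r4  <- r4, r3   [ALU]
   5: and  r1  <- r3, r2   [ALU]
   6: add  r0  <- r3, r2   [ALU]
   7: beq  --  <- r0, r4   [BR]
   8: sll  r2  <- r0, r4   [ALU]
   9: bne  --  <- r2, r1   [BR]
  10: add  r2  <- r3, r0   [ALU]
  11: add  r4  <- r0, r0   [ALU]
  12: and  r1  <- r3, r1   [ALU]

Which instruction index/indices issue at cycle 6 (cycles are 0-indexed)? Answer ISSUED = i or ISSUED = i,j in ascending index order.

0. st @i0  | no-port MEM/MEM
1. ld @i1  | WAW r4
2. sll @i2  | RAW r4
3. mulh/xor @i3,i4  | dual
4. and/add @i5,i6  | dual
5. beq/sll @i7,i8  | dual
6. bne/add @i9,i10  | dual
7. add/and @i11,i12  | dual

ISSUED = 9,10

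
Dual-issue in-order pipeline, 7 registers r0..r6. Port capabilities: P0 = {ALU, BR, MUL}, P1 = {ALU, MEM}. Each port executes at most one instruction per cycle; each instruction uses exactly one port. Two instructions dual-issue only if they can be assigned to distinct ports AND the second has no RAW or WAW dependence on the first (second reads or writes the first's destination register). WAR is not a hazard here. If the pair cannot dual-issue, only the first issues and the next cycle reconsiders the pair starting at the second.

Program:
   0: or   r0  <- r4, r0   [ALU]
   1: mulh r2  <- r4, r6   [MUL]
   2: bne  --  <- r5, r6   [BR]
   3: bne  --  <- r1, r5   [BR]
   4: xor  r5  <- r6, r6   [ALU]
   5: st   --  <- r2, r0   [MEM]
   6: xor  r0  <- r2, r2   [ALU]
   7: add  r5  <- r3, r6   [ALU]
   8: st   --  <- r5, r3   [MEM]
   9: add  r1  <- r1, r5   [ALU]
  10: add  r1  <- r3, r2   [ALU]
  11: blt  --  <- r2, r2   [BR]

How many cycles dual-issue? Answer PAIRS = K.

PAIRS = 5

  cy0 -> i0,i1 (or.ALU/mulh.MUL) pair
  cy1 -> i2 (bne.BR) no-port BR/BR
  cy2 -> i3,i4 (bne.BR/xor.ALU) pair
  cy3 -> i5,i6 (st.MEM/xor.ALU) pair
  cy4 -> i7 (add.ALU) RAW r5
  cy5 -> i8,i9 (st.MEM/add.ALU) pair
  cy6 -> i10,i11 (add.ALU/blt.BR) pair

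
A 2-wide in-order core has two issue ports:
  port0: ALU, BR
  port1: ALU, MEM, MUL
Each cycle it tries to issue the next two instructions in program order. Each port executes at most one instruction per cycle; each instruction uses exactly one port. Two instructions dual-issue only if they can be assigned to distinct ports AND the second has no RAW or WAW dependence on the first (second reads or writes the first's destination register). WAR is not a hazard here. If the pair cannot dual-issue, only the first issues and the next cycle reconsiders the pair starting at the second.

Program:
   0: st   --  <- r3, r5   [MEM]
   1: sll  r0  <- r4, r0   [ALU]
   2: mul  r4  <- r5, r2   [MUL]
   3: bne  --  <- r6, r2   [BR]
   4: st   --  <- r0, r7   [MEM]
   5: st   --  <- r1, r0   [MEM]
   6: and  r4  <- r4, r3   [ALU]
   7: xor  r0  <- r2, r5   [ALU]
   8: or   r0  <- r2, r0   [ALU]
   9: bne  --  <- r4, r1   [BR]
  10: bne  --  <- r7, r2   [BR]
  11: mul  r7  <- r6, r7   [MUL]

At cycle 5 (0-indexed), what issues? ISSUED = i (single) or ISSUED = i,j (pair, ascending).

ISSUED = 8,9

t=0 i0&i1:st.MEM;sll.ALU ; pair
t=1 i2&i3:mul.MUL;bne.BR ; pair
t=2 i4:st.MEM ; no-port MEM/MEM
t=3 i5&i6:st.MEM;and.ALU ; pair
t=4 i7:xor.ALU ; RAW+WAW r0
t=5 i8&i9:or.ALU;bne.BR ; pair
t=6 i10&i11:bne.BR;mul.MUL ; pair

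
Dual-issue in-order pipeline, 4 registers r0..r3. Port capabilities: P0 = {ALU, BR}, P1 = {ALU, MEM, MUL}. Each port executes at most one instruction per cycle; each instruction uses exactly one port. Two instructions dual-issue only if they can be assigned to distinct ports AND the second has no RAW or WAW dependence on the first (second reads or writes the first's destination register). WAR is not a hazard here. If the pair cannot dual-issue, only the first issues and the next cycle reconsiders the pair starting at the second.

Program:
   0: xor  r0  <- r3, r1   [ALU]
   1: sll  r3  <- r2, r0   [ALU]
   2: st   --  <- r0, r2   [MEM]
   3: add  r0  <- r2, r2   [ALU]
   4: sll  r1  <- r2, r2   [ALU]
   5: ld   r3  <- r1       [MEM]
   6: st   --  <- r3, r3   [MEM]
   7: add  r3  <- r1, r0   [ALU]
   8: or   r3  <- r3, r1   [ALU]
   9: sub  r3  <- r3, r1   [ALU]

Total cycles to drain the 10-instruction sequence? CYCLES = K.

CYCLES = 7

c0: i0 xor.ALU  RAW r0
c1: i1&i2 sll.ALU/st.MEM  dual
c2: i3&i4 add.ALU/sll.ALU  dual
c3: i5 ld.MEM  no-port MEM/MEM
c4: i6&i7 st.MEM/add.ALU  dual
c5: i8 or.ALU  RAW+WAW r3
c6: i9 sub.ALU  tail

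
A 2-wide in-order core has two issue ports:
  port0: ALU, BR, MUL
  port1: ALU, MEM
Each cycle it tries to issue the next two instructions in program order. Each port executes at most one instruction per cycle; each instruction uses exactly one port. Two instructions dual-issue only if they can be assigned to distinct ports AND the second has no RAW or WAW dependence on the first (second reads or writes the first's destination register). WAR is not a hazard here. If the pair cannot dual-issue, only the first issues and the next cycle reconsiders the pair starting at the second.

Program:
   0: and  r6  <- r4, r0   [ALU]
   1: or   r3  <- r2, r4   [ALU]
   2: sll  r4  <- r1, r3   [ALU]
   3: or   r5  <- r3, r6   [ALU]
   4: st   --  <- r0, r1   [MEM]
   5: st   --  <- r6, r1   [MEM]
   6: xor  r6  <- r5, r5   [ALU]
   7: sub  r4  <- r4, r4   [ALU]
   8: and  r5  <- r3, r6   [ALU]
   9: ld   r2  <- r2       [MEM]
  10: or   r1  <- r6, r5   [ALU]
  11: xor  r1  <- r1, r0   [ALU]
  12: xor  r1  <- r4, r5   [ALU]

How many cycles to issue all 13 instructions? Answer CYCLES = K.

[0] i0&i1  and.ALU/or.ALU  -- pair
[1] i2&i3  sll.ALU/or.ALU  -- pair
[2] i4  st.MEM  -- no-port MEM/MEM
[3] i5&i6  st.MEM/xor.ALU  -- pair
[4] i7&i8  sub.ALU/and.ALU  -- pair
[5] i9&i10  ld.MEM/or.ALU  -- pair
[6] i11  xor.ALU  -- WAW r1
[7] i12  xor.ALU  -- tail

CYCLES = 8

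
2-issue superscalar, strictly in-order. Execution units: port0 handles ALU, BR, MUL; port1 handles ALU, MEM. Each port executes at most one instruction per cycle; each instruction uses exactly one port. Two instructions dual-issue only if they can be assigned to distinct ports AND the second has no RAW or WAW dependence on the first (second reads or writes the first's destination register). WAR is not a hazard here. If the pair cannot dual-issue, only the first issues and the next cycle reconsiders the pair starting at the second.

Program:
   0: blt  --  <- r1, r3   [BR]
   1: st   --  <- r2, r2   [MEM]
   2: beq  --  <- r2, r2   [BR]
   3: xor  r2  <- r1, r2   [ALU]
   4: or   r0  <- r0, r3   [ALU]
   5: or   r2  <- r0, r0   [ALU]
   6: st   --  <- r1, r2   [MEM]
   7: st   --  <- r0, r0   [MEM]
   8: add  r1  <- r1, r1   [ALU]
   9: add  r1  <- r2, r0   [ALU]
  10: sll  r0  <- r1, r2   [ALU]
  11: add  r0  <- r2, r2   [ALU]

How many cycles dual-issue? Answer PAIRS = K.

PAIRS = 3

c0: i0/i1 blt+st  pair
c1: i2/i3 beq+xor  pair
c2: i4 or  RAW r0
c3: i5 or  RAW r2
c4: i6 st  no-port MEM/MEM
c5: i7/i8 st+add  pair
c6: i9 add  RAW r1
c7: i10 sll  WAW r0
c8: i11 add  tail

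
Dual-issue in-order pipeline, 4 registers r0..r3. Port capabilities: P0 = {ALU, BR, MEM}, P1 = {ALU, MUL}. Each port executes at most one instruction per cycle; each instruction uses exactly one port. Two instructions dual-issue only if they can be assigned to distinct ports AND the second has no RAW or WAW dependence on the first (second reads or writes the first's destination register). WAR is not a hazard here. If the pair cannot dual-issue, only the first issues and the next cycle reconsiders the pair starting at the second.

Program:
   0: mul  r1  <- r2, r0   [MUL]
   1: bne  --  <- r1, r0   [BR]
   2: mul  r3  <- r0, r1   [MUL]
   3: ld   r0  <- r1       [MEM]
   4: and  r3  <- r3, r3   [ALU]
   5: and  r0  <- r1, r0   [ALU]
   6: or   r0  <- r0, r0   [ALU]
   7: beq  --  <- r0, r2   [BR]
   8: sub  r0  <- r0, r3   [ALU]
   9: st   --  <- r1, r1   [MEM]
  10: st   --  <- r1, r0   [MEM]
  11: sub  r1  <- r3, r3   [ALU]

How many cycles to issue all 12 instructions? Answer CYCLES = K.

[0] i0  mul  -- RAW r1
[1] i1&i2  bne/mul  -- dual
[2] i3&i4  ld/and  -- dual
[3] i5  and  -- RAW+WAW r0
[4] i6  or  -- RAW r0
[5] i7&i8  beq/sub  -- dual
[6] i9  st  -- no-port MEM/MEM
[7] i10&i11  st/sub  -- dual

CYCLES = 8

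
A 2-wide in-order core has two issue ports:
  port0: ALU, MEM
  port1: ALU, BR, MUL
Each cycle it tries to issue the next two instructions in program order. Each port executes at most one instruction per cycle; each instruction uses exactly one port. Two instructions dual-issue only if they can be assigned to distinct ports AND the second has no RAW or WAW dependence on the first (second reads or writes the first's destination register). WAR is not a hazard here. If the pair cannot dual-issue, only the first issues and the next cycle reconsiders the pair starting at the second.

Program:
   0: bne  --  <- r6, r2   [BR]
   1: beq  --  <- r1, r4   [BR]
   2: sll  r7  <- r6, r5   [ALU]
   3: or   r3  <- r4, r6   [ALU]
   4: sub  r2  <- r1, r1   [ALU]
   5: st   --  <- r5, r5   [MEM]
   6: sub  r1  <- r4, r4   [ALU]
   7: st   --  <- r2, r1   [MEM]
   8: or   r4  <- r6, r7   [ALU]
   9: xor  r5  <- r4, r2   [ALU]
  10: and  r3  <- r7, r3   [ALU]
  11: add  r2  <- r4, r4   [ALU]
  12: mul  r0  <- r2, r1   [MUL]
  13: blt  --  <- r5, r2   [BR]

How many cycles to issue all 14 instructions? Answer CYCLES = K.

CYCLES = 9

[0] i0  bne  -- no-port BR/BR
[1] i1+i2  beq sll  -- pair
[2] i3+i4  or sub  -- pair
[3] i5+i6  st sub  -- pair
[4] i7+i8  st or  -- pair
[5] i9+i10  xor and  -- pair
[6] i11  add  -- RAW r2
[7] i12  mul  -- no-port MUL/BR
[8] i13  blt  -- tail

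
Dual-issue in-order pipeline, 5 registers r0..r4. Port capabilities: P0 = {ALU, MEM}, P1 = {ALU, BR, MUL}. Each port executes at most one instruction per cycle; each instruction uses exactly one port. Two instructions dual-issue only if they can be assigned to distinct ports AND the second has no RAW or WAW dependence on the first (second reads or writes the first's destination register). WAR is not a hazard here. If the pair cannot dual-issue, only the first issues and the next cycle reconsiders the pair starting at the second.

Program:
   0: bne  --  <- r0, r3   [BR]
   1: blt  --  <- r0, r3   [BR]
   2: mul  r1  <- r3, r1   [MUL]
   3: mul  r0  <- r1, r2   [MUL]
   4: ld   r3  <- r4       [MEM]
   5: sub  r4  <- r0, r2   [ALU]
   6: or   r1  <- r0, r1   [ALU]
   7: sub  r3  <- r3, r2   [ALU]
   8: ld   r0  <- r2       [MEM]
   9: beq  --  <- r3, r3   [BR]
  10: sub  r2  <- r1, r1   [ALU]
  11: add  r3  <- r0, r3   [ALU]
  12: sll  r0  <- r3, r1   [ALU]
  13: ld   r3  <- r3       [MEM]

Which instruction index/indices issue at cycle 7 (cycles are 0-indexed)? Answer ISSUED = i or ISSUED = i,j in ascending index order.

t=0 i0:bne.BR ; no-port BR/BR
t=1 i1:blt.BR ; no-port BR/MUL
t=2 i2:mul.MUL ; no-port MUL/MUL
t=3 i3/i4:mul.MUL+ld.MEM ; 2-wide
t=4 i5/i6:sub.ALU+or.ALU ; 2-wide
t=5 i7/i8:sub.ALU+ld.MEM ; 2-wide
t=6 i9/i10:beq.BR+sub.ALU ; 2-wide
t=7 i11:add.ALU ; RAW r3
t=8 i12/i13:sll.ALU+ld.MEM ; 2-wide

ISSUED = 11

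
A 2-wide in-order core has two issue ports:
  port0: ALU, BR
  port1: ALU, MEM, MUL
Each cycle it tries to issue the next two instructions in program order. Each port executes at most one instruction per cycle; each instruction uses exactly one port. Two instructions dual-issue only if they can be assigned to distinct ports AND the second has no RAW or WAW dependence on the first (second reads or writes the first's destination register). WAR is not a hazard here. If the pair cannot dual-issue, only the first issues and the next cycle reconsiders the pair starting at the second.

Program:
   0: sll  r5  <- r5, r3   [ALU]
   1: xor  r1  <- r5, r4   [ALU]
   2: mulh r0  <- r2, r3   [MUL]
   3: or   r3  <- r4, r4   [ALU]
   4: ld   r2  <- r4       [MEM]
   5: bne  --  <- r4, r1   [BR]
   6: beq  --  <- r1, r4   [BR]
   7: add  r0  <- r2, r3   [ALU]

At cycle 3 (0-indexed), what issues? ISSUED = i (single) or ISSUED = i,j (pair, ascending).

ISSUED = 5

#0 head=0: sll.ALU i0 RAW r5
#1 head=1: xor.ALU+mulh.MUL i1/i2 2-wide
#2 head=3: or.ALU+ld.MEM i3/i4 2-wide
#3 head=5: bne.BR i5 no-port BR/BR
#4 head=6: beq.BR+add.ALU i6/i7 2-wide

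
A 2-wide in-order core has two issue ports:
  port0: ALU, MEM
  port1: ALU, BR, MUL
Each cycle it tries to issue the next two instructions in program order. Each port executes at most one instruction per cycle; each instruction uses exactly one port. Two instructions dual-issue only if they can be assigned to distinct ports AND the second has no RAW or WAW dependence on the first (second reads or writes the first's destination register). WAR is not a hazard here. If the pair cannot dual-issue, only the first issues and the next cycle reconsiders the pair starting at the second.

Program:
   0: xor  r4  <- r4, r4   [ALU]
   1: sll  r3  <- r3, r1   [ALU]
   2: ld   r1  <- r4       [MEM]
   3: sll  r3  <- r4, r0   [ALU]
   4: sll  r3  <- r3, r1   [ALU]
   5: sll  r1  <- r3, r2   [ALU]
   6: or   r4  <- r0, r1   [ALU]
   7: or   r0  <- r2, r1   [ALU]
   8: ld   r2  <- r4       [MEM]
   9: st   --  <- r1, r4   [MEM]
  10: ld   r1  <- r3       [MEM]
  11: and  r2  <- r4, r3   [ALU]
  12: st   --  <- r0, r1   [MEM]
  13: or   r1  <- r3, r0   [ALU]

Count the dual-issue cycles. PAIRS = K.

PAIRS = 5

c0: i0&i1 xor/sll  dual
c1: i2&i3 ld/sll  dual
c2: i4 sll  RAW r3
c3: i5 sll  RAW r1
c4: i6&i7 or/or  dual
c5: i8 ld  no-port MEM/MEM
c6: i9 st  no-port MEM/MEM
c7: i10&i11 ld/and  dual
c8: i12&i13 st/or  dual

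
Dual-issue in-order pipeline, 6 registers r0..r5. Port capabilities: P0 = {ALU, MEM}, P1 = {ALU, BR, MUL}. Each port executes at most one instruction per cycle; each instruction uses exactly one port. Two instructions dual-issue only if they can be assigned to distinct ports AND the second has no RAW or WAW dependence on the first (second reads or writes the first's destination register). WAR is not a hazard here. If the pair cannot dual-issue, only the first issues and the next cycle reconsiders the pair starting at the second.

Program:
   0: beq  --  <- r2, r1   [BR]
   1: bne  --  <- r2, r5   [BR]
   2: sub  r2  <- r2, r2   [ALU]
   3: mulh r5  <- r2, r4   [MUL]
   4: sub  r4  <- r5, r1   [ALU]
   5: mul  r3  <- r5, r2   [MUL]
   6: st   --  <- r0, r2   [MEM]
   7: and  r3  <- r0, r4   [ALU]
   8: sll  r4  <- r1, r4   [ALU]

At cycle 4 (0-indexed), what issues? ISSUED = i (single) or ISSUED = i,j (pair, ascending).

ISSUED = 6,7

0. beq.BR @i0  | no-port BR/BR
1. bne.BR;sub.ALU @i1/i2  | dual
2. mulh.MUL @i3  | RAW r5
3. sub.ALU;mul.MUL @i4/i5  | dual
4. st.MEM;and.ALU @i6/i7  | dual
5. sll.ALU @i8  | tail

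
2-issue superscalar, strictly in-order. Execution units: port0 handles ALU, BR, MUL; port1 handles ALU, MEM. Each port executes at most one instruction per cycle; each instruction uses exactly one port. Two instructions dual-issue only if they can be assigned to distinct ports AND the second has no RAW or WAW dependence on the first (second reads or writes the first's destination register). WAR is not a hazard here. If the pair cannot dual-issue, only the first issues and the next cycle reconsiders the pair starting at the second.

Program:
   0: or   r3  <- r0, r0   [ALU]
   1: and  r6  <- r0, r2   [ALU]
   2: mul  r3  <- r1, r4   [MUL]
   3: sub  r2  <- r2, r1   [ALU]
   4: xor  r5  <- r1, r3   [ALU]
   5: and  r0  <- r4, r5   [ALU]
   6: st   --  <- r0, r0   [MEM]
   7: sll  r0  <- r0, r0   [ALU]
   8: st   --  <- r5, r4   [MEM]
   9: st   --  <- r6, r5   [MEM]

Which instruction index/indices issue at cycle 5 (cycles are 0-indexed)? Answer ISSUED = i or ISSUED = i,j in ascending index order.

[0] i0+i1  or+and  -- dual
[1] i2+i3  mul+sub  -- dual
[2] i4  xor  -- RAW r5
[3] i5  and  -- RAW r0
[4] i6+i7  st+sll  -- dual
[5] i8  st  -- no-port MEM/MEM
[6] i9  st  -- tail

ISSUED = 8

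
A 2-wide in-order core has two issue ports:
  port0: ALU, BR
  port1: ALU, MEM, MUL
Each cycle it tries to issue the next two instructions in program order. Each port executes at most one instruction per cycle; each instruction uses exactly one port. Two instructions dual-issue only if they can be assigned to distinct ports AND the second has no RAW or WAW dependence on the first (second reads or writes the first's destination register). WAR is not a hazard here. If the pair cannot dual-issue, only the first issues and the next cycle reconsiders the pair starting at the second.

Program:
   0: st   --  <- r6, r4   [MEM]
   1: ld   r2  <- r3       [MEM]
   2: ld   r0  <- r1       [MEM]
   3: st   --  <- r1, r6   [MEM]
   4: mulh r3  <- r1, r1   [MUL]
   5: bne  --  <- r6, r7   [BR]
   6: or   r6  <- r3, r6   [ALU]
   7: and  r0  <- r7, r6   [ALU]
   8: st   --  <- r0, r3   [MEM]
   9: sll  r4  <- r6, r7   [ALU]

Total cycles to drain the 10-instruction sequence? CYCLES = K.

CYCLES = 8

  cy0 -> i0 (st.MEM) no-port MEM/MEM
  cy1 -> i1 (ld.MEM) no-port MEM/MEM
  cy2 -> i2 (ld.MEM) no-port MEM/MEM
  cy3 -> i3 (st.MEM) no-port MEM/MUL
  cy4 -> i4+i5 (mulh.MUL/bne.BR) dual
  cy5 -> i6 (or.ALU) RAW r6
  cy6 -> i7 (and.ALU) RAW r0
  cy7 -> i8+i9 (st.MEM/sll.ALU) dual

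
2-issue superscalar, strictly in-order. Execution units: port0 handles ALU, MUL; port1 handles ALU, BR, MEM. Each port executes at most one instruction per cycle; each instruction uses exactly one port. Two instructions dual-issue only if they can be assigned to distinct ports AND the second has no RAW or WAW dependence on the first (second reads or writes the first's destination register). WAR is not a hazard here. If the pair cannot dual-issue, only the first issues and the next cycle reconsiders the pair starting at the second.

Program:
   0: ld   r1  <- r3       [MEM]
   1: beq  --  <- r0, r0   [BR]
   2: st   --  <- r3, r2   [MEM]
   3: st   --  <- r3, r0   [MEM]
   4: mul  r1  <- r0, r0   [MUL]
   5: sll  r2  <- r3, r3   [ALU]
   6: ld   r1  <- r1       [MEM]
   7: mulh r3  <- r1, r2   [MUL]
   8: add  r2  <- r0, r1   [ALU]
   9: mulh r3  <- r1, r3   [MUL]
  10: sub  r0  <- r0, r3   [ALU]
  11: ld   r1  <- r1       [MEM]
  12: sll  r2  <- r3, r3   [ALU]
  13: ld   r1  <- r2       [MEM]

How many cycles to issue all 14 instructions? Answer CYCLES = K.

CYCLES = 10

[0] i0  ld.MEM  -- no-port MEM/BR
[1] i1  beq.BR  -- no-port BR/MEM
[2] i2  st.MEM  -- no-port MEM/MEM
[3] i3,i4  st.MEM;mul.MUL  -- dual
[4] i5,i6  sll.ALU;ld.MEM  -- dual
[5] i7,i8  mulh.MUL;add.ALU  -- dual
[6] i9  mulh.MUL  -- RAW r3
[7] i10,i11  sub.ALU;ld.MEM  -- dual
[8] i12  sll.ALU  -- RAW r2
[9] i13  ld.MEM  -- tail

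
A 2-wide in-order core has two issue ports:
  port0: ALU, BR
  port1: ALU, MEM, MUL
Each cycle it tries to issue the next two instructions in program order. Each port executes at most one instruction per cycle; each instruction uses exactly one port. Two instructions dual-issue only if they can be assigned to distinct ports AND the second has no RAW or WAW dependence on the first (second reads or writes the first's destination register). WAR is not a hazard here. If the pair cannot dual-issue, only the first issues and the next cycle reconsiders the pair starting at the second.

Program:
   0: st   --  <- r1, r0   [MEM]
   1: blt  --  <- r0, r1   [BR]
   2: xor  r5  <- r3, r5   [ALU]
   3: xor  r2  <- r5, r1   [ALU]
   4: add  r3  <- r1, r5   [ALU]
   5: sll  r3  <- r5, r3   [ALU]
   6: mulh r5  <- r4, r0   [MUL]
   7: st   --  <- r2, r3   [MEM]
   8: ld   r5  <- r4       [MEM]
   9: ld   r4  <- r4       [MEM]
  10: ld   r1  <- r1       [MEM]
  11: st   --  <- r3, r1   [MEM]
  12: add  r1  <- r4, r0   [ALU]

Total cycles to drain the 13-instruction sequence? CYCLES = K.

[0] i0&i1  st;blt  -- 2-wide
[1] i2  xor  -- RAW r5
[2] i3&i4  xor;add  -- 2-wide
[3] i5&i6  sll;mulh  -- 2-wide
[4] i7  st  -- no-port MEM/MEM
[5] i8  ld  -- no-port MEM/MEM
[6] i9  ld  -- no-port MEM/MEM
[7] i10  ld  -- no-port MEM/MEM
[8] i11&i12  st;add  -- 2-wide

CYCLES = 9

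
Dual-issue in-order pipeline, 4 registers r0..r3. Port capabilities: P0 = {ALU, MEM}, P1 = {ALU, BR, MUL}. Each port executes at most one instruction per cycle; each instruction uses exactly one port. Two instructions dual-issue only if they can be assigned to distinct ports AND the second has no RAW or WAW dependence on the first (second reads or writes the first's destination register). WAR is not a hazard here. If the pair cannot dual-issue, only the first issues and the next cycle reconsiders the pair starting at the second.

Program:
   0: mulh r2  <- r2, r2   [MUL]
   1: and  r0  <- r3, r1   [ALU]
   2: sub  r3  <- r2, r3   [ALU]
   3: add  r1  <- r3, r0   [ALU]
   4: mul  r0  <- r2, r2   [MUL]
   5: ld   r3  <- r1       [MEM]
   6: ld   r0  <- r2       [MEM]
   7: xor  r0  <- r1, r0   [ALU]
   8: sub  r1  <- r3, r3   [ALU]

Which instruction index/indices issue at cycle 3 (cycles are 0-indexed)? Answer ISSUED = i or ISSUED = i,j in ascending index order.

t=0 i0+i1:mulh.MUL/and.ALU ; 2-wide
t=1 i2:sub.ALU ; RAW r3
t=2 i3+i4:add.ALU/mul.MUL ; 2-wide
t=3 i5:ld.MEM ; no-port MEM/MEM
t=4 i6:ld.MEM ; RAW+WAW r0
t=5 i7+i8:xor.ALU/sub.ALU ; 2-wide

ISSUED = 5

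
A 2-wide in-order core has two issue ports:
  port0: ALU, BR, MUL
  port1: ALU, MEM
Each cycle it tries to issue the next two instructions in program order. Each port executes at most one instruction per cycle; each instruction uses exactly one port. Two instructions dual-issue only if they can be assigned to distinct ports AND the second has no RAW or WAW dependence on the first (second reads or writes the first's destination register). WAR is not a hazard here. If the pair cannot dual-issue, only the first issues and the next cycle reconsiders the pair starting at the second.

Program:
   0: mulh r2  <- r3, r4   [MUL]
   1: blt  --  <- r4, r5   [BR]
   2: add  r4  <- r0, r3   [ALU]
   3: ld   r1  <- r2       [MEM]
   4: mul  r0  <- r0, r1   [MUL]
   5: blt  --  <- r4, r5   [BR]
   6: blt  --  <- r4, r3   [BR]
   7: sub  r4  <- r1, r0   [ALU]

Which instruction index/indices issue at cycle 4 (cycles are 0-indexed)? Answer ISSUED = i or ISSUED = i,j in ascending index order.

[0] i0  mulh.MUL  -- no-port MUL/BR
[1] i1+i2  blt.BR/add.ALU  -- 2-wide
[2] i3  ld.MEM  -- RAW r1
[3] i4  mul.MUL  -- no-port MUL/BR
[4] i5  blt.BR  -- no-port BR/BR
[5] i6+i7  blt.BR/sub.ALU  -- 2-wide

ISSUED = 5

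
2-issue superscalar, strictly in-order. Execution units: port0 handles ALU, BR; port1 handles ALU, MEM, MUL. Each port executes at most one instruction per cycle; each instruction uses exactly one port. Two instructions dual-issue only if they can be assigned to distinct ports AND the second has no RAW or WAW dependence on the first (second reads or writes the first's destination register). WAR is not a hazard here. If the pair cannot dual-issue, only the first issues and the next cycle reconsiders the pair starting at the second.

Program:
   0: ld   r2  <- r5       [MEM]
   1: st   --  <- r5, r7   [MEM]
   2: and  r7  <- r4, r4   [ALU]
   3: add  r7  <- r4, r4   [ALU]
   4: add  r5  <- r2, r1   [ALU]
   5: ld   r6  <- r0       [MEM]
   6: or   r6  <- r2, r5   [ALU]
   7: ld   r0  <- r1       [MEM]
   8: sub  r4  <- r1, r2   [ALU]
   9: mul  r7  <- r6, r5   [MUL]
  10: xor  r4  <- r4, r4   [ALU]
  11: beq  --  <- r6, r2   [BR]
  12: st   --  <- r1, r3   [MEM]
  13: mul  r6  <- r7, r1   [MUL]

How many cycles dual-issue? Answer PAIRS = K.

#0 head=0: ld i0 no-port MEM/MEM
#1 head=1: st;and i1/i2 2-wide
#2 head=3: add;add i3/i4 2-wide
#3 head=5: ld i5 WAW r6
#4 head=6: or;ld i6/i7 2-wide
#5 head=8: sub;mul i8/i9 2-wide
#6 head=10: xor;beq i10/i11 2-wide
#7 head=12: st i12 no-port MEM/MUL
#8 head=13: mul i13 tail

PAIRS = 5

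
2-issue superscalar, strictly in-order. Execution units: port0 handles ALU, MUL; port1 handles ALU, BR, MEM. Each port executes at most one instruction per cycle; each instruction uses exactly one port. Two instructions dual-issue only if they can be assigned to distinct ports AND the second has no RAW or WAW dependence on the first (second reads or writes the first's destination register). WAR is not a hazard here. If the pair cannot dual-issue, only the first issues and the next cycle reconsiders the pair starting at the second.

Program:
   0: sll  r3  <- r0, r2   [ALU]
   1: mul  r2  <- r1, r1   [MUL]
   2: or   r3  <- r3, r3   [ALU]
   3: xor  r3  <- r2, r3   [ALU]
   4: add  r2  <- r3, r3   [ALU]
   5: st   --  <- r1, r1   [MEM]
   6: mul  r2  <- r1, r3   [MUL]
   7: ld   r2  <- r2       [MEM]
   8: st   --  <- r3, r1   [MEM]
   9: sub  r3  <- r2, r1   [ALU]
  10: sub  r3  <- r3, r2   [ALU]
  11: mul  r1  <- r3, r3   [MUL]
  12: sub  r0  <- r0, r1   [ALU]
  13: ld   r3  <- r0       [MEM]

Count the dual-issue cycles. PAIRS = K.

0. sll+mul @i0+i1  | pair
1. or @i2  | RAW+WAW r3
2. xor @i3  | RAW r3
3. add+st @i4+i5  | pair
4. mul @i6  | RAW+WAW r2
5. ld @i7  | no-port MEM/MEM
6. st+sub @i8+i9  | pair
7. sub @i10  | RAW r3
8. mul @i11  | RAW r1
9. sub @i12  | RAW r0
10. ld @i13  | tail

PAIRS = 3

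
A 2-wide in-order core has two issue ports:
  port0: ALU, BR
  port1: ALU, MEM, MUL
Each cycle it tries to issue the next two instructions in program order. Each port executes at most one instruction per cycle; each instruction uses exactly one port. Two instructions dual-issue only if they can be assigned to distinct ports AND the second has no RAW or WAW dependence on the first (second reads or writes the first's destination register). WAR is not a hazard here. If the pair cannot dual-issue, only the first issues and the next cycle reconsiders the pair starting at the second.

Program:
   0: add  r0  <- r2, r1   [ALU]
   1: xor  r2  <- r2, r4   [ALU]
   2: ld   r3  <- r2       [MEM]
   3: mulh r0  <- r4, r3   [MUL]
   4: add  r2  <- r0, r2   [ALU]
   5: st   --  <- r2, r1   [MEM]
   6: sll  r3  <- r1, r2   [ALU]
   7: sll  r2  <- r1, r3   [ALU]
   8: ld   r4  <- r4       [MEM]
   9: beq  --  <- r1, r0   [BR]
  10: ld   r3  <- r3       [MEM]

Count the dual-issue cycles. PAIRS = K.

t=0 i0&i1:add;xor ; 2-wide
t=1 i2:ld ; no-port MEM/MUL
t=2 i3:mulh ; RAW r0
t=3 i4:add ; RAW r2
t=4 i5&i6:st;sll ; 2-wide
t=5 i7&i8:sll;ld ; 2-wide
t=6 i9&i10:beq;ld ; 2-wide

PAIRS = 4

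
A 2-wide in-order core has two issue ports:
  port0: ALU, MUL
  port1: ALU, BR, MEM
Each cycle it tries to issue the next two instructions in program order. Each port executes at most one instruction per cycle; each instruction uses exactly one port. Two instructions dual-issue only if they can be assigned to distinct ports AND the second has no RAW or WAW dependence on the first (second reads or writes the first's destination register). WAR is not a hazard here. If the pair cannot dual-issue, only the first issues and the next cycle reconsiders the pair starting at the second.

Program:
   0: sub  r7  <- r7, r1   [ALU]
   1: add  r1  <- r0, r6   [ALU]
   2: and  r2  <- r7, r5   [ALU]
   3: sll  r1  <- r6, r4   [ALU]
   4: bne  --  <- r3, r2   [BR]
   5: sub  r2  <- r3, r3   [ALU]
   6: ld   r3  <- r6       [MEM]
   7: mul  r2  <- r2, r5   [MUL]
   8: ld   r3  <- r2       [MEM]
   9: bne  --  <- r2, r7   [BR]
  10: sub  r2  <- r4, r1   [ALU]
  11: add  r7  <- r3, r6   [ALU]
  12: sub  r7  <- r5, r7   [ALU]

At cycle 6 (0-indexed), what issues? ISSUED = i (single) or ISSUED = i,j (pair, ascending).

#0 head=0: sub.ALU add.ALU i0+i1 dual
#1 head=2: and.ALU sll.ALU i2+i3 dual
#2 head=4: bne.BR sub.ALU i4+i5 dual
#3 head=6: ld.MEM mul.MUL i6+i7 dual
#4 head=8: ld.MEM i8 no-port MEM/BR
#5 head=9: bne.BR sub.ALU i9+i10 dual
#6 head=11: add.ALU i11 RAW+WAW r7
#7 head=12: sub.ALU i12 tail

ISSUED = 11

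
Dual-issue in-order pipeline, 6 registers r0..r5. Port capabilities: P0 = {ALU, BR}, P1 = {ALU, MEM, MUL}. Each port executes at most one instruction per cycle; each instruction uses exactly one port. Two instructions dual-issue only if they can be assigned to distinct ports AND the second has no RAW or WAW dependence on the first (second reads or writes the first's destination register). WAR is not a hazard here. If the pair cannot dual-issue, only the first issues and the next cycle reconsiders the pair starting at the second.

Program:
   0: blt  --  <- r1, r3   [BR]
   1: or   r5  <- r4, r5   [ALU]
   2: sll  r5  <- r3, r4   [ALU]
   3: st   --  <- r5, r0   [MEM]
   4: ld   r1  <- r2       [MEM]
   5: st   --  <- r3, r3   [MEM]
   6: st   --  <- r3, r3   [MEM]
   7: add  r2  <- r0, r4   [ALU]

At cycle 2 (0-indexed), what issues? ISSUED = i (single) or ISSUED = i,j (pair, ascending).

ISSUED = 3

t=0 i0/i1:blt.BR or.ALU ; dual
t=1 i2:sll.ALU ; RAW r5
t=2 i3:st.MEM ; no-port MEM/MEM
t=3 i4:ld.MEM ; no-port MEM/MEM
t=4 i5:st.MEM ; no-port MEM/MEM
t=5 i6/i7:st.MEM add.ALU ; dual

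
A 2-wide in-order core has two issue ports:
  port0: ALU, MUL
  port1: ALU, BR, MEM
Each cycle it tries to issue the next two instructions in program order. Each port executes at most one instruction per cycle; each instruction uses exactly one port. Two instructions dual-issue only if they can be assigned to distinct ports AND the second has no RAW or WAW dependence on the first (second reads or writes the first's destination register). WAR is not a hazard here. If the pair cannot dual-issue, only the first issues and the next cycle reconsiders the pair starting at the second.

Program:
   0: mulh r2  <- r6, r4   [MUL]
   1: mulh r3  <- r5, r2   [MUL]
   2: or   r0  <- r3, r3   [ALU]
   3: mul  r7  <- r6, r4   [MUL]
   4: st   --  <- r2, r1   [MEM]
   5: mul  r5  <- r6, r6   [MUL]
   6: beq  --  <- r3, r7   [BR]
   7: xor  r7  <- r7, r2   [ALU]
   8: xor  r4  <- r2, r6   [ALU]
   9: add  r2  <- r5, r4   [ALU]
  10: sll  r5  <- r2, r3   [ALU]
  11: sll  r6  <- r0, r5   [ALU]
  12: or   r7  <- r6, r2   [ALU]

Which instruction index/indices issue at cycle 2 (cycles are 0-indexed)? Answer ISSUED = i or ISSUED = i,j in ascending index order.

ISSUED = 2,3

#0 head=0: mulh i0 no-port MUL/MUL
#1 head=1: mulh i1 RAW r3
#2 head=2: or;mul i2,i3 pair
#3 head=4: st;mul i4,i5 pair
#4 head=6: beq;xor i6,i7 pair
#5 head=8: xor i8 RAW r4
#6 head=9: add i9 RAW r2
#7 head=10: sll i10 RAW r5
#8 head=11: sll i11 RAW r6
#9 head=12: or i12 tail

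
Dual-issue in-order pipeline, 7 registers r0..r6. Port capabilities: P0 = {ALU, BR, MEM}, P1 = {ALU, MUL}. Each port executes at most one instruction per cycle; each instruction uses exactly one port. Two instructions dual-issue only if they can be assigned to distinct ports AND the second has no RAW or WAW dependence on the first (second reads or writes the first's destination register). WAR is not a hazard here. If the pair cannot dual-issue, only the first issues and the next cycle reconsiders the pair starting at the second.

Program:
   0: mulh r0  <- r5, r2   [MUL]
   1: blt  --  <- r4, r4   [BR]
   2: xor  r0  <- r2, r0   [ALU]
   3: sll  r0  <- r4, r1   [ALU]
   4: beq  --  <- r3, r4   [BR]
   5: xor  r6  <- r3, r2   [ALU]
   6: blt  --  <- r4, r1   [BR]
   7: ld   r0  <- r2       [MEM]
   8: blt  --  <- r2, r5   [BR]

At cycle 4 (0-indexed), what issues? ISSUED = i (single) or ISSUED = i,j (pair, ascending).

  cy0 -> i0+i1 (mulh.MUL+blt.BR) 2-wide
  cy1 -> i2 (xor.ALU) WAW r0
  cy2 -> i3+i4 (sll.ALU+beq.BR) 2-wide
  cy3 -> i5+i6 (xor.ALU+blt.BR) 2-wide
  cy4 -> i7 (ld.MEM) no-port MEM/BR
  cy5 -> i8 (blt.BR) tail

ISSUED = 7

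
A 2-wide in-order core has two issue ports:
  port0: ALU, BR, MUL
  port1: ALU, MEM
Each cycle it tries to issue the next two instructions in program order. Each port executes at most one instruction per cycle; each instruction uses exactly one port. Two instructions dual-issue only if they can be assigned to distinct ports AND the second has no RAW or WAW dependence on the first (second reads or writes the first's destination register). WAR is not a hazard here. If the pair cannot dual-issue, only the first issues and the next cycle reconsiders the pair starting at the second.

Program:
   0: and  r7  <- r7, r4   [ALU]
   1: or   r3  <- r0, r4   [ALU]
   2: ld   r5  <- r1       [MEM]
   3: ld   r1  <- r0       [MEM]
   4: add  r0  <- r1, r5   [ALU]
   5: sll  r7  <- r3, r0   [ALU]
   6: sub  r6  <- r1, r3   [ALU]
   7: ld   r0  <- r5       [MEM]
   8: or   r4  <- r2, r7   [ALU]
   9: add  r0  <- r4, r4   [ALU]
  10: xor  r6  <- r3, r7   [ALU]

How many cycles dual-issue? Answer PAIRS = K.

c0: i0&i1 and or  dual
c1: i2 ld  no-port MEM/MEM
c2: i3 ld  RAW r1
c3: i4 add  RAW r0
c4: i5&i6 sll sub  dual
c5: i7&i8 ld or  dual
c6: i9&i10 add xor  dual

PAIRS = 4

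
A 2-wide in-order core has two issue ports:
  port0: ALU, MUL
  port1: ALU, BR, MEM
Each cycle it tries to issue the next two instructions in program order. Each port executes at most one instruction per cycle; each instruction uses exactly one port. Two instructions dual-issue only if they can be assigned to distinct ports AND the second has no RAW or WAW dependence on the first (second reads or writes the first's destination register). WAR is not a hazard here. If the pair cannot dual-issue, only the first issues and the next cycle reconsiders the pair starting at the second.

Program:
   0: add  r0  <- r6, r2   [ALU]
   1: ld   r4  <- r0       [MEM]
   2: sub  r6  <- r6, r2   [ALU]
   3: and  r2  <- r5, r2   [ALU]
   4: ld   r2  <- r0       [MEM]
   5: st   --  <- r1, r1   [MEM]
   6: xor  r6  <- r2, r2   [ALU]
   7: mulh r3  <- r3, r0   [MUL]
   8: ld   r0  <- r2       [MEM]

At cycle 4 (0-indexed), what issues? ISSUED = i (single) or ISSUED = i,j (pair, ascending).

ISSUED = 5,6

#0 head=0: add.ALU i0 RAW r0
#1 head=1: ld.MEM;sub.ALU i1&i2 pair
#2 head=3: and.ALU i3 WAW r2
#3 head=4: ld.MEM i4 no-port MEM/MEM
#4 head=5: st.MEM;xor.ALU i5&i6 pair
#5 head=7: mulh.MUL;ld.MEM i7&i8 pair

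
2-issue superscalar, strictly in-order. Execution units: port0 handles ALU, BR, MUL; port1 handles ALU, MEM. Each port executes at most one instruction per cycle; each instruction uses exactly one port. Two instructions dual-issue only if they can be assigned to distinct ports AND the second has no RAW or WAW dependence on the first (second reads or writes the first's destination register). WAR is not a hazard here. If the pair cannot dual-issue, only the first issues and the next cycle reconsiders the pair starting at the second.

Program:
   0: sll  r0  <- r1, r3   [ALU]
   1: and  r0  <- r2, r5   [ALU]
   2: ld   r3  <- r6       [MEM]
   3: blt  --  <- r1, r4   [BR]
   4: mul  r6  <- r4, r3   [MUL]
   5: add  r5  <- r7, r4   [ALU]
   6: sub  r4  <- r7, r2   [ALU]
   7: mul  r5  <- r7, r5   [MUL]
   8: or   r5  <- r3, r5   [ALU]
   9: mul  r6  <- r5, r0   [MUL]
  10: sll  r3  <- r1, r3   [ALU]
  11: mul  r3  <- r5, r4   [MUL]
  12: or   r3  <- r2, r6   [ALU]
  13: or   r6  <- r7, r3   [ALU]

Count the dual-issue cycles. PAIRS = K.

0. sll @i0  | WAW r0
1. and/ld @i1,i2  | pair
2. blt @i3  | no-port BR/MUL
3. mul/add @i4,i5  | pair
4. sub/mul @i6,i7  | pair
5. or @i8  | RAW r5
6. mul/sll @i9,i10  | pair
7. mul @i11  | WAW r3
8. or @i12  | RAW r3
9. or @i13  | tail

PAIRS = 4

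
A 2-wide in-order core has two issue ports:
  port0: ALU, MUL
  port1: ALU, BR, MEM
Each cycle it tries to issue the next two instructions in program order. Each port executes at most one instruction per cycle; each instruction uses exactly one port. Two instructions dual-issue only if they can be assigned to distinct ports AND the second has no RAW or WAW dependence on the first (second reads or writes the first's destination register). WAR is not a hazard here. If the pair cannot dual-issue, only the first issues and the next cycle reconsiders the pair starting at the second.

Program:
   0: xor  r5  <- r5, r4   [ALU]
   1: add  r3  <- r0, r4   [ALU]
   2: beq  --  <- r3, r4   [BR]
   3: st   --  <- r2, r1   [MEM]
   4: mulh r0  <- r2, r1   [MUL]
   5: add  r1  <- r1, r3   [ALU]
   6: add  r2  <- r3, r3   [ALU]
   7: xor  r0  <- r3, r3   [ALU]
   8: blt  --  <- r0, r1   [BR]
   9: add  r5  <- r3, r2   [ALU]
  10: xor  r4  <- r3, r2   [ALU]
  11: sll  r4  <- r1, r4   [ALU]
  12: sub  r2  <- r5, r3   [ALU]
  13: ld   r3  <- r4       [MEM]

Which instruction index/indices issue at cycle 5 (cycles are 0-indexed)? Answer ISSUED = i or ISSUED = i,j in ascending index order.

ISSUED = 8,9

#0 head=0: xor;add i0/i1 pair
#1 head=2: beq i2 no-port BR/MEM
#2 head=3: st;mulh i3/i4 pair
#3 head=5: add;add i5/i6 pair
#4 head=7: xor i7 RAW r0
#5 head=8: blt;add i8/i9 pair
#6 head=10: xor i10 RAW+WAW r4
#7 head=11: sll;sub i11/i12 pair
#8 head=13: ld i13 tail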